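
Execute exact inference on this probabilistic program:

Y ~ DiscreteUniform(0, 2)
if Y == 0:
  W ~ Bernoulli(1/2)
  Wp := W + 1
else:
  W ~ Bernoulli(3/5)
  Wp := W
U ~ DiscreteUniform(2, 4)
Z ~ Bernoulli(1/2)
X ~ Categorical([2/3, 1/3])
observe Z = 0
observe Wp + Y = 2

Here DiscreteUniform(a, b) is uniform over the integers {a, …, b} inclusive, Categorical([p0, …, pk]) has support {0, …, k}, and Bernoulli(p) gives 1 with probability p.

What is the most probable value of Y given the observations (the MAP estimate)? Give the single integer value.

Enumerate traces; 18 have nonzero weight after conditioning:
  (Y=0, W=1, U=2, Z=0, X=0) weight 1/54
  (Y=0, W=1, U=2, Z=0, X=1) weight 1/108
  (Y=0, W=1, U=3, Z=0, X=0) weight 1/54
  (Y=0, W=1, U=3, Z=0, X=1) weight 1/108
  (Y=0, W=1, U=4, Z=0, X=0) weight 1/54
  (Y=0, W=1, U=4, Z=0, X=1) weight 1/108
  (Y=1, W=1, U=2, Z=0, X=0) weight 1/45
  (Y=1, W=1, U=2, Z=0, X=1) weight 1/90
  (Y=2, W=0, U=2, Z=0, X=0) weight 2/135
  … 9 more
Group by Y:
  weight(Y=0) = 1/12
  weight(Y=1) = 1/10
  weight(Y=2) = 1/15
Total weight = 1/12 + 1/10 + 1/15 = 1/4
P(Y=0 | obs) = 1/12 / 1/4 = 1/3
P(Y=1 | obs) = 1/10 / 1/4 = 2/5
P(Y=2 | obs) = 1/15 / 1/4 = 4/15
argmax = 1

argmax_v P(Y = v | obs) = 1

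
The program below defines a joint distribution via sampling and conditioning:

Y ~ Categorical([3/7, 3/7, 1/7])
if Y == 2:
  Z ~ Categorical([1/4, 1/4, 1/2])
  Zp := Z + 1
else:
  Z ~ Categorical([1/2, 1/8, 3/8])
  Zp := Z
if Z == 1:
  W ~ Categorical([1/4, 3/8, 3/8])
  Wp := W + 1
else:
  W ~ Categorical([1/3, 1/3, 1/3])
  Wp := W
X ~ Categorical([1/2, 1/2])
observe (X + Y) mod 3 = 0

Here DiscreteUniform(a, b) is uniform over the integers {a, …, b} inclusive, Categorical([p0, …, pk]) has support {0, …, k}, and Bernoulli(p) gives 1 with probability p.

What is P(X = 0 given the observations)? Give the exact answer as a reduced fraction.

P(X = 0 | obs) = 3/4

Enumerate traces; 18 have nonzero weight after conditioning:
  (Y=0, Z=0, W=0, X=0) weight 1/28
  (Y=0, Z=0, W=1, X=0) weight 1/28
  (Y=0, Z=0, W=2, X=0) weight 1/28
  (Y=0, Z=1, W=0, X=0) weight 3/448
  (Y=0, Z=1, W=1, X=0) weight 9/896
  (Y=0, Z=1, W=2, X=0) weight 9/896
  (Y=0, Z=2, W=0, X=0) weight 3/112
  (Y=0, Z=2, W=1, X=0) weight 3/112
  (Y=2, Z=0, W=0, X=1) weight 1/168
  … 9 more
Group by X:
  weight(X=0) = 3/14
  weight(X=1) = 1/14
Total weight = 3/14 + 1/14 = 2/7
P(X=0 | obs) = 3/14 / 2/7 = 3/4
P(X=1 | obs) = 1/14 / 2/7 = 1/4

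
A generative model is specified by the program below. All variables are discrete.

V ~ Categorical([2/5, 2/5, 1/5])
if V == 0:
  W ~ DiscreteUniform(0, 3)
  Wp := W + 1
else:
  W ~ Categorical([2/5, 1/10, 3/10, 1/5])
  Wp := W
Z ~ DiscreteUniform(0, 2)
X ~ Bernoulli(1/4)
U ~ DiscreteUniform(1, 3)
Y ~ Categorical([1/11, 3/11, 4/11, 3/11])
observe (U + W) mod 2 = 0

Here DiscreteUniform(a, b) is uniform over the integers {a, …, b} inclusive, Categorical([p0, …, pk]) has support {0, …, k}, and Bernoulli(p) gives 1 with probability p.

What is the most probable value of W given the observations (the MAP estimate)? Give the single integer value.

Enumerate traces; 432 have nonzero weight after conditioning:
  (V=0, W=0, Z=0, X=0, U=2, Y=0) weight 1/1320
  (V=0, W=0, Z=0, X=0, U=2, Y=1) weight 1/440
  (V=0, W=0, Z=0, X=0, U=2, Y=2) weight 1/330
  (V=0, W=0, Z=0, X=0, U=2, Y=3) weight 1/440
  (V=0, W=0, Z=0, X=1, U=2, Y=0) weight 1/3960
  (V=0, W=0, Z=0, X=1, U=2, Y=1) weight 1/1320
  (V=0, W=0, Z=0, X=1, U=2, Y=2) weight 1/990
  (V=0, W=0, Z=0, X=1, U=2, Y=3) weight 1/1320
  (V=0, W=1, Z=0, X=0, U=1, Y=0) weight 1/1320
  (V=0, W=2, Z=0, X=0, U=2, Y=0) weight 1/1320
  … 422 more
Group by W:
  weight(W=0) = 17/150
  weight(W=1) = 8/75
  weight(W=2) = 7/75
  weight(W=3) = 11/75
Total weight = 17/150 + 8/75 + 7/75 + 11/75 = 23/50
P(W=0 | obs) = 17/150 / 23/50 = 17/69
P(W=1 | obs) = 8/75 / 23/50 = 16/69
P(W=2 | obs) = 7/75 / 23/50 = 14/69
P(W=3 | obs) = 11/75 / 23/50 = 22/69
argmax = 3

argmax_v P(W = v | obs) = 3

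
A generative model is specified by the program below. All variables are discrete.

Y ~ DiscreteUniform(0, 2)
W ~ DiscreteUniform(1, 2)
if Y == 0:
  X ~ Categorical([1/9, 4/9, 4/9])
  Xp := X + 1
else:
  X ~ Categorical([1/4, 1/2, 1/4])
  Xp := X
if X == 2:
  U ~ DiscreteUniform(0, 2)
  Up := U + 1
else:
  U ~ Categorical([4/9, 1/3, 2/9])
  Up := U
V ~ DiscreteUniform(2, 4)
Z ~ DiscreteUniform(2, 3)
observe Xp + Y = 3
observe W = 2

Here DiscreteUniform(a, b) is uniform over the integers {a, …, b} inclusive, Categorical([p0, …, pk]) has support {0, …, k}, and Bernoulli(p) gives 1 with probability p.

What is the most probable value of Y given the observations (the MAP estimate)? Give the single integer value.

Enumerate traces; 54 have nonzero weight after conditioning:
  (Y=0, W=2, X=2, U=0, V=2, Z=2) weight 1/243
  (Y=0, W=2, X=2, U=0, V=2, Z=3) weight 1/243
  (Y=0, W=2, X=2, U=0, V=3, Z=2) weight 1/243
  (Y=0, W=2, X=2, U=0, V=3, Z=3) weight 1/243
  (Y=0, W=2, X=2, U=0, V=4, Z=2) weight 1/243
  (Y=0, W=2, X=2, U=0, V=4, Z=3) weight 1/243
  (Y=0, W=2, X=2, U=1, V=2, Z=2) weight 1/243
  (Y=0, W=2, X=2, U=1, V=2, Z=3) weight 1/243
  (Y=1, W=2, X=2, U=0, V=2, Z=2) weight 1/432
  (Y=2, W=2, X=1, U=0, V=2, Z=2) weight 1/162
  … 44 more
Group by Y:
  weight(Y=0) = 2/27
  weight(Y=1) = 1/24
  weight(Y=2) = 1/12
Total weight = 2/27 + 1/24 + 1/12 = 43/216
P(Y=0 | obs) = 2/27 / 43/216 = 16/43
P(Y=1 | obs) = 1/24 / 43/216 = 9/43
P(Y=2 | obs) = 1/12 / 43/216 = 18/43
argmax = 2

argmax_v P(Y = v | obs) = 2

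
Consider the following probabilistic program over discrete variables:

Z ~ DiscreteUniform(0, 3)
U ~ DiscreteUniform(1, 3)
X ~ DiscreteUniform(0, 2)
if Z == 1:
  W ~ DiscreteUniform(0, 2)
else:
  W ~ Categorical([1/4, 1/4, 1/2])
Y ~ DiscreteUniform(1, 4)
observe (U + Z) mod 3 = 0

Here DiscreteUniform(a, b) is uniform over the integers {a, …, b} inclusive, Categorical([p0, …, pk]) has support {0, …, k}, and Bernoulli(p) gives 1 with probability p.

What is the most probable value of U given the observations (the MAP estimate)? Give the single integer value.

argmax_v P(U = v | obs) = 3

Enumerate traces; 144 have nonzero weight after conditioning:
  (Z=0, U=3, X=0, W=0, Y=1) weight 1/576
  (Z=0, U=3, X=0, W=0, Y=2) weight 1/576
  (Z=0, U=3, X=0, W=0, Y=3) weight 1/576
  (Z=0, U=3, X=0, W=0, Y=4) weight 1/576
  (Z=0, U=3, X=0, W=1, Y=1) weight 1/576
  (Z=0, U=3, X=0, W=1, Y=2) weight 1/576
  (Z=0, U=3, X=0, W=1, Y=3) weight 1/576
  (Z=0, U=3, X=0, W=1, Y=4) weight 1/576
  (Z=1, U=2, X=0, W=0, Y=1) weight 1/432
  (Z=2, U=1, X=0, W=0, Y=1) weight 1/576
  … 134 more
Group by U:
  weight(U=1) = 1/12
  weight(U=2) = 1/12
  weight(U=3) = 1/6
Total weight = 1/12 + 1/12 + 1/6 = 1/3
P(U=1 | obs) = 1/12 / 1/3 = 1/4
P(U=2 | obs) = 1/12 / 1/3 = 1/4
P(U=3 | obs) = 1/6 / 1/3 = 1/2
argmax = 3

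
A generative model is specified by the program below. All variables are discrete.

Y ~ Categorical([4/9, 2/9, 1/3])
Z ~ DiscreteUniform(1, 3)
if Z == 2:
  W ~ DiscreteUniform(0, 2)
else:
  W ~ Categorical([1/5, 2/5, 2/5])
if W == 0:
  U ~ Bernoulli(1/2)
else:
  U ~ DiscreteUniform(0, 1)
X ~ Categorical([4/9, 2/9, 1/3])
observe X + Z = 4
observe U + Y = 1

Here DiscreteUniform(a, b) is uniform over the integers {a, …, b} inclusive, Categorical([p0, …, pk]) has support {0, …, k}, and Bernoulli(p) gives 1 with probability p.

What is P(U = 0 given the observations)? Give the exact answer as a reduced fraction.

P(U = 0 | obs) = 1/3

Enumerate traces; 12 have nonzero weight after conditioning:
  (Y=0, Z=2, W=0, U=1, X=2) weight 2/243
  (Y=0, Z=2, W=1, U=1, X=2) weight 2/243
  (Y=0, Z=2, W=2, U=1, X=2) weight 2/243
  (Y=0, Z=3, W=0, U=1, X=1) weight 4/1215
  (Y=0, Z=3, W=1, U=1, X=1) weight 8/1215
  (Y=0, Z=3, W=2, U=1, X=1) weight 8/1215
  (Y=1, Z=2, W=0, U=0, X=2) weight 1/243
  (Y=1, Z=2, W=1, U=0, X=2) weight 1/243
  … 4 more
Group by U:
  weight(U=0) = 5/243
  weight(U=1) = 10/243
Total weight = 5/243 + 10/243 = 5/81
P(U=0 | obs) = 5/243 / 5/81 = 1/3
P(U=1 | obs) = 10/243 / 5/81 = 2/3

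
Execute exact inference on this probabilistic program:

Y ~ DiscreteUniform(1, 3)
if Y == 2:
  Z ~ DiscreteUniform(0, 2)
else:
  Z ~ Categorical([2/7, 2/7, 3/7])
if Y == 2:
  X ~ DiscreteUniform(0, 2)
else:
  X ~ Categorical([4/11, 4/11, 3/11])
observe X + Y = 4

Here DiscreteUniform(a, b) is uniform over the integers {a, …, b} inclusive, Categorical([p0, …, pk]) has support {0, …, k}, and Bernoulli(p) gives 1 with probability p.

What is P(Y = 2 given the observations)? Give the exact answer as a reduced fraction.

P(Y = 2 | obs) = 11/23

Enumerate traces; 6 have nonzero weight after conditioning:
  (Y=2, Z=0, X=2) weight 1/27
  (Y=2, Z=1, X=2) weight 1/27
  (Y=2, Z=2, X=2) weight 1/27
  (Y=3, Z=0, X=1) weight 8/231
  (Y=3, Z=1, X=1) weight 8/231
  (Y=3, Z=2, X=1) weight 4/77
Group by Y:
  weight(Y=2) = 1/9
  weight(Y=3) = 4/33
Total weight = 1/9 + 4/33 = 23/99
P(Y=2 | obs) = 1/9 / 23/99 = 11/23
P(Y=3 | obs) = 4/33 / 23/99 = 12/23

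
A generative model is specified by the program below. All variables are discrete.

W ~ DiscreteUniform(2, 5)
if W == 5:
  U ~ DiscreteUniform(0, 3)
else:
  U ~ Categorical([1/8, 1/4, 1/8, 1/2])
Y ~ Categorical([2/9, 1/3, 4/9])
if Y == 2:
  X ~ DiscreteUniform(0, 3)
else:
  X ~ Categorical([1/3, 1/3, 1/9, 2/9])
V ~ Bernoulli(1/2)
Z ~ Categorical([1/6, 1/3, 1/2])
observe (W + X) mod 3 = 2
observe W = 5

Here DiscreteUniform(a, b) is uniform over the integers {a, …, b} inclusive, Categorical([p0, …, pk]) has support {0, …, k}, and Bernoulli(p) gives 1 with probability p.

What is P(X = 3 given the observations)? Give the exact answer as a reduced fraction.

P(X = 3 | obs) = 19/43

Enumerate traces; 144 have nonzero weight after conditioning:
  (W=5, U=0, Y=0, X=0, V=0, Z=0) weight 1/2592
  (W=5, U=0, Y=0, X=0, V=0, Z=1) weight 1/1296
  (W=5, U=0, Y=0, X=0, V=0, Z=2) weight 1/864
  (W=5, U=0, Y=0, X=0, V=1, Z=0) weight 1/2592
  (W=5, U=0, Y=0, X=0, V=1, Z=1) weight 1/1296
  (W=5, U=0, Y=0, X=0, V=1, Z=2) weight 1/864
  (W=5, U=0, Y=0, X=3, V=0, Z=0) weight 1/3888
  (W=5, U=0, Y=0, X=3, V=0, Z=1) weight 1/1944
  … 136 more
Group by X:
  weight(X=0) = 2/27
  weight(X=3) = 19/324
Total weight = 2/27 + 19/324 = 43/324
P(X=0 | obs) = 2/27 / 43/324 = 24/43
P(X=3 | obs) = 19/324 / 43/324 = 19/43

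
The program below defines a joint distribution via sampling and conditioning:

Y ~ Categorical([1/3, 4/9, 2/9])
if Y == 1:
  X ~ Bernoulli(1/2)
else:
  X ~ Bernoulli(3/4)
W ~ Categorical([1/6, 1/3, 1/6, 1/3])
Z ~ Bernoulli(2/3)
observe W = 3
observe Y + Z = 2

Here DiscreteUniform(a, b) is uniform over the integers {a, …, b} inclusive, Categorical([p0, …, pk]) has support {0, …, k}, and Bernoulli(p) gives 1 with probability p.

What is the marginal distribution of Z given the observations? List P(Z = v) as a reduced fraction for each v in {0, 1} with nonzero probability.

Enumerate traces; 4 have nonzero weight after conditioning:
  (Y=1, X=0, W=3, Z=1) weight 4/81
  (Y=1, X=1, W=3, Z=1) weight 4/81
  (Y=2, X=0, W=3, Z=0) weight 1/162
  (Y=2, X=1, W=3, Z=0) weight 1/54
Group by Z:
  weight(Z=0) = 2/81
  weight(Z=1) = 8/81
Total weight = 2/81 + 8/81 = 10/81
P(Z=0 | obs) = 2/81 / 10/81 = 1/5
P(Z=1 | obs) = 8/81 / 10/81 = 4/5

P(Z=0) = 1/5, P(Z=1) = 4/5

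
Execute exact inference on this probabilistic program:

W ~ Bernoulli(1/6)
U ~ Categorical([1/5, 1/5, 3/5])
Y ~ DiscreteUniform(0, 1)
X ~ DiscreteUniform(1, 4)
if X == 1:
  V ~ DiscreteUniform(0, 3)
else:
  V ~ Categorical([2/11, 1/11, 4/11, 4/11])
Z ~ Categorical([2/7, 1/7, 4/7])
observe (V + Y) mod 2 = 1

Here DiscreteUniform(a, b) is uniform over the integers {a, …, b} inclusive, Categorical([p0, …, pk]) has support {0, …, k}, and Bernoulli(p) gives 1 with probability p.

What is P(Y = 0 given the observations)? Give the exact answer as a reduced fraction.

Enumerate traces; 288 have nonzero weight after conditioning:
  (W=0, U=0, Y=0, X=1, V=1, Z=0) weight 1/672
  (W=0, U=0, Y=0, X=1, V=1, Z=1) weight 1/1344
  (W=0, U=0, Y=0, X=1, V=1, Z=2) weight 1/336
  (W=0, U=0, Y=0, X=1, V=3, Z=0) weight 1/672
  (W=0, U=0, Y=0, X=1, V=3, Z=1) weight 1/1344
  (W=0, U=0, Y=0, X=1, V=3, Z=2) weight 1/336
  (W=0, U=0, Y=0, X=2, V=1, Z=0) weight 1/1848
  (W=0, U=0, Y=0, X=2, V=1, Z=1) weight 1/3696
  (W=0, U=0, Y=1, X=1, V=0, Z=0) weight 1/672
  … 279 more
Group by Y:
  weight(Y=0) = 41/176
  weight(Y=1) = 47/176
Total weight = 41/176 + 47/176 = 1/2
P(Y=0 | obs) = 41/176 / 1/2 = 41/88
P(Y=1 | obs) = 47/176 / 1/2 = 47/88

P(Y = 0 | obs) = 41/88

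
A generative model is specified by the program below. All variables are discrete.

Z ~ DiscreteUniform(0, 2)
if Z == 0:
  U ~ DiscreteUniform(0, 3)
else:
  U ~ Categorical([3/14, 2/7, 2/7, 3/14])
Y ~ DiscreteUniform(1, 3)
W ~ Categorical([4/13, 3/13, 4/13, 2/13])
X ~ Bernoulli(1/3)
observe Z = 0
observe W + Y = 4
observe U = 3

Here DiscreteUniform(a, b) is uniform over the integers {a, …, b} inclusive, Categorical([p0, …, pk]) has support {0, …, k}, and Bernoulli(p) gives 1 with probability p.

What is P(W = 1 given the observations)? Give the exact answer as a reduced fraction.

P(W = 1 | obs) = 1/3

Enumerate traces; 6 have nonzero weight after conditioning:
  (Z=0, U=3, Y=1, W=3, X=0) weight 1/351
  (Z=0, U=3, Y=1, W=3, X=1) weight 1/702
  (Z=0, U=3, Y=2, W=2, X=0) weight 2/351
  (Z=0, U=3, Y=2, W=2, X=1) weight 1/351
  (Z=0, U=3, Y=3, W=1, X=0) weight 1/234
  (Z=0, U=3, Y=3, W=1, X=1) weight 1/468
Group by W:
  weight(W=1) = 1/156
  weight(W=2) = 1/117
  weight(W=3) = 1/234
Total weight = 1/156 + 1/117 + 1/234 = 1/52
P(W=1 | obs) = 1/156 / 1/52 = 1/3
P(W=2 | obs) = 1/117 / 1/52 = 4/9
P(W=3 | obs) = 1/234 / 1/52 = 2/9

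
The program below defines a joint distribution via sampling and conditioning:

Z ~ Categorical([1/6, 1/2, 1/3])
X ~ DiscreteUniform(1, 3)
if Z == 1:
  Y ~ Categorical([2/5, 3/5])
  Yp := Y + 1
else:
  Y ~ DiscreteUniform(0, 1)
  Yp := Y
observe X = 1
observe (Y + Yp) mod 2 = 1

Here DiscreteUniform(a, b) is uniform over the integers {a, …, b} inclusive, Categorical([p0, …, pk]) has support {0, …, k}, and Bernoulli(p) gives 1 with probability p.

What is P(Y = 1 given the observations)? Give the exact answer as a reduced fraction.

P(Y = 1 | obs) = 3/5

Enumerate traces; 2 have nonzero weight after conditioning:
  (Z=1, X=1, Y=0) weight 1/15
  (Z=1, X=1, Y=1) weight 1/10
Group by Y:
  weight(Y=0) = 1/15
  weight(Y=1) = 1/10
Total weight = 1/15 + 1/10 = 1/6
P(Y=0 | obs) = 1/15 / 1/6 = 2/5
P(Y=1 | obs) = 1/10 / 1/6 = 3/5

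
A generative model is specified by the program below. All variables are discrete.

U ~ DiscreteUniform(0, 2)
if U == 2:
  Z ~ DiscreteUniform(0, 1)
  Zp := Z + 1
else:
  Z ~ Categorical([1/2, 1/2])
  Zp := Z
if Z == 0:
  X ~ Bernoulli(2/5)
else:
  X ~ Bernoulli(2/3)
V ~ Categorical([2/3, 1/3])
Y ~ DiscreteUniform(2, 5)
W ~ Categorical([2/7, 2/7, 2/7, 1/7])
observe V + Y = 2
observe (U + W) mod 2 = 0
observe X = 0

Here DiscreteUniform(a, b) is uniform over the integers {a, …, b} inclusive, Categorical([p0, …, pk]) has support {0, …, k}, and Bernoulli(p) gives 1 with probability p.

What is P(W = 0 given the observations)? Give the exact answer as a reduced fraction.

Enumerate traces; 12 have nonzero weight after conditioning:
  (U=0, Z=0, X=0, V=0, Y=2, W=0) weight 1/210
  (U=0, Z=0, X=0, V=0, Y=2, W=2) weight 1/210
  (U=0, Z=1, X=0, V=0, Y=2, W=0) weight 1/378
  (U=0, Z=1, X=0, V=0, Y=2, W=2) weight 1/378
  (U=1, Z=0, X=0, V=0, Y=2, W=1) weight 1/210
  (U=1, Z=0, X=0, V=0, Y=2, W=3) weight 1/420
  (U=1, Z=1, X=0, V=0, Y=2, W=1) weight 1/378
  (U=1, Z=1, X=0, V=0, Y=2, W=3) weight 1/756
  … 4 more
Group by W:
  weight(W=0) = 2/135
  weight(W=1) = 1/135
  weight(W=2) = 2/135
  weight(W=3) = 1/270
Total weight = 2/135 + 1/135 + 2/135 + 1/270 = 11/270
P(W=0 | obs) = 2/135 / 11/270 = 4/11
P(W=1 | obs) = 1/135 / 11/270 = 2/11
P(W=2 | obs) = 2/135 / 11/270 = 4/11
P(W=3 | obs) = 1/270 / 11/270 = 1/11

P(W = 0 | obs) = 4/11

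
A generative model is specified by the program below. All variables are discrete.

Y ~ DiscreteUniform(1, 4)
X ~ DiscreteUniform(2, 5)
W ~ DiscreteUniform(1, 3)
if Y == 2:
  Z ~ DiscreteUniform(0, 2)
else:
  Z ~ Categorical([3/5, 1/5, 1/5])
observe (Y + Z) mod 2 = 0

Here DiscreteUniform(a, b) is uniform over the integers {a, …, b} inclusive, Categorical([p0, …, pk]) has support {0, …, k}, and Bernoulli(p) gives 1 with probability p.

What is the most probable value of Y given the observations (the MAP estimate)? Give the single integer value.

argmax_v P(Y = v | obs) = 4

Enumerate traces; 72 have nonzero weight after conditioning:
  (Y=1, X=2, W=1, Z=1) weight 1/240
  (Y=1, X=2, W=2, Z=1) weight 1/240
  (Y=1, X=2, W=3, Z=1) weight 1/240
  (Y=1, X=3, W=1, Z=1) weight 1/240
  (Y=1, X=3, W=2, Z=1) weight 1/240
  (Y=1, X=3, W=3, Z=1) weight 1/240
  (Y=1, X=4, W=1, Z=1) weight 1/240
  (Y=1, X=4, W=2, Z=1) weight 1/240
  (Y=2, X=2, W=1, Z=0) weight 1/144
  (Y=3, X=2, W=1, Z=1) weight 1/240
  … 62 more
Group by Y:
  weight(Y=1) = 1/20
  weight(Y=2) = 1/6
  weight(Y=3) = 1/20
  weight(Y=4) = 1/5
Total weight = 1/20 + 1/6 + 1/20 + 1/5 = 7/15
P(Y=1 | obs) = 1/20 / 7/15 = 3/28
P(Y=2 | obs) = 1/6 / 7/15 = 5/14
P(Y=3 | obs) = 1/20 / 7/15 = 3/28
P(Y=4 | obs) = 1/5 / 7/15 = 3/7
argmax = 4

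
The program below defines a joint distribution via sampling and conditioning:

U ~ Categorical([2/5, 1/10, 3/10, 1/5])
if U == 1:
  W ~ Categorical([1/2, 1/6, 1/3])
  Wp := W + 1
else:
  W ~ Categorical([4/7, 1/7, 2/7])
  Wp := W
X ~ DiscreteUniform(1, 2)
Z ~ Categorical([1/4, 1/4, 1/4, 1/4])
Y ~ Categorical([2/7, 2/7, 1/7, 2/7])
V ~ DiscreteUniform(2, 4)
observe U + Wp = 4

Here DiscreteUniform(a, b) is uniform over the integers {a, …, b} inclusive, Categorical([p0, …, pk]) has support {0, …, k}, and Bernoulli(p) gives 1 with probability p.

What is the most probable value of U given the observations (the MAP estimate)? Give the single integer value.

argmax_v P(U = v | obs) = 2

Enumerate traces; 288 have nonzero weight after conditioning:
  (U=1, W=2, X=1, Z=0, Y=0, V=2) weight 1/2520
  (U=1, W=2, X=1, Z=0, Y=0, V=3) weight 1/2520
  (U=1, W=2, X=1, Z=0, Y=0, V=4) weight 1/2520
  (U=1, W=2, X=1, Z=0, Y=1, V=2) weight 1/2520
  (U=1, W=2, X=1, Z=0, Y=1, V=3) weight 1/2520
  (U=1, W=2, X=1, Z=0, Y=1, V=4) weight 1/2520
  (U=1, W=2, X=1, Z=0, Y=2, V=2) weight 1/5040
  (U=1, W=2, X=1, Z=0, Y=2, V=3) weight 1/5040
  (U=2, W=2, X=1, Z=0, Y=0, V=2) weight 1/980
  (U=3, W=1, X=1, Z=0, Y=0, V=2) weight 1/2940
  … 278 more
Group by U:
  weight(U=1) = 1/30
  weight(U=2) = 3/35
  weight(U=3) = 1/35
Total weight = 1/30 + 3/35 + 1/35 = 31/210
P(U=1 | obs) = 1/30 / 31/210 = 7/31
P(U=2 | obs) = 3/35 / 31/210 = 18/31
P(U=3 | obs) = 1/35 / 31/210 = 6/31
argmax = 2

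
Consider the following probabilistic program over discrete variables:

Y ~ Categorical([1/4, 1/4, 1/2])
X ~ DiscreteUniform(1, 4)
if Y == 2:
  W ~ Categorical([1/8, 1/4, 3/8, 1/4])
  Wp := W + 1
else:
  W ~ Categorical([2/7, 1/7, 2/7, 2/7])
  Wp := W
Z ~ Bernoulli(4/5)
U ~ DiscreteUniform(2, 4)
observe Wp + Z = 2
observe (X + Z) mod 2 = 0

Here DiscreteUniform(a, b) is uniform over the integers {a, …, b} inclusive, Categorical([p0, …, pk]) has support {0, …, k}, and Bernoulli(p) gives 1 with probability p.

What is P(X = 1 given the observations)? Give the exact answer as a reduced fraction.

Enumerate traces; 36 have nonzero weight after conditioning:
  (Y=0, X=1, W=1, Z=1, U=2) weight 1/420
  (Y=0, X=1, W=1, Z=1, U=3) weight 1/420
  (Y=0, X=1, W=1, Z=1, U=4) weight 1/420
  (Y=0, X=2, W=2, Z=0, U=2) weight 1/840
  (Y=0, X=2, W=2, Z=0, U=3) weight 1/840
  (Y=0, X=2, W=2, Z=0, U=4) weight 1/840
  (Y=0, X=3, W=1, Z=1, U=2) weight 1/420
  (Y=0, X=3, W=1, Z=1, U=3) weight 1/420
  (Y=0, X=4, W=2, Z=0, U=2) weight 1/840
  … 27 more
Group by X:
  weight(X=1) = 3/112
  weight(X=2) = 3/224
  weight(X=3) = 3/112
  weight(X=4) = 3/224
Total weight = 3/112 + 3/224 + 3/112 + 3/224 = 9/112
P(X=1 | obs) = 3/112 / 9/112 = 1/3
P(X=2 | obs) = 3/224 / 9/112 = 1/6
P(X=3 | obs) = 3/112 / 9/112 = 1/3
P(X=4 | obs) = 3/224 / 9/112 = 1/6

P(X = 1 | obs) = 1/3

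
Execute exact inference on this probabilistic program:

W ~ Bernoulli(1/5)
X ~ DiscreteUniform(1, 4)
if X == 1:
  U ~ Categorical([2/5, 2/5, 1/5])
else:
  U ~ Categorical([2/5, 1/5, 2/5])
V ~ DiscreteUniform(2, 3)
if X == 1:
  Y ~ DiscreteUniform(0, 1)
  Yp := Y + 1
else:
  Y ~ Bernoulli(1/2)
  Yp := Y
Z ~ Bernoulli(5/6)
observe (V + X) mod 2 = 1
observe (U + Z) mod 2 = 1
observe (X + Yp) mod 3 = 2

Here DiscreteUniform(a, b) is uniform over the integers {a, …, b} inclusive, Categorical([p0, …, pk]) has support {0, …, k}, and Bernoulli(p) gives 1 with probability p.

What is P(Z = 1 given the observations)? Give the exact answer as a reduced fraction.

Enumerate traces; 18 have nonzero weight after conditioning:
  (W=0, X=1, U=0, V=2, Y=0, Z=1) weight 1/60
  (W=0, X=1, U=1, V=2, Y=0, Z=0) weight 1/300
  (W=0, X=1, U=2, V=2, Y=0, Z=1) weight 1/120
  (W=0, X=2, U=0, V=3, Y=0, Z=1) weight 1/60
  (W=0, X=2, U=1, V=3, Y=0, Z=0) weight 1/600
  (W=0, X=2, U=2, V=3, Y=0, Z=1) weight 1/60
  (W=0, X=4, U=0, V=3, Y=1, Z=1) weight 1/60
  (W=0, X=4, U=1, V=3, Y=1, Z=0) weight 1/600
  … 10 more
Group by Z:
  weight(Z=0) = 1/120
  weight(Z=1) = 11/96
Total weight = 1/120 + 11/96 = 59/480
P(Z=0 | obs) = 1/120 / 59/480 = 4/59
P(Z=1 | obs) = 11/96 / 59/480 = 55/59

P(Z = 1 | obs) = 55/59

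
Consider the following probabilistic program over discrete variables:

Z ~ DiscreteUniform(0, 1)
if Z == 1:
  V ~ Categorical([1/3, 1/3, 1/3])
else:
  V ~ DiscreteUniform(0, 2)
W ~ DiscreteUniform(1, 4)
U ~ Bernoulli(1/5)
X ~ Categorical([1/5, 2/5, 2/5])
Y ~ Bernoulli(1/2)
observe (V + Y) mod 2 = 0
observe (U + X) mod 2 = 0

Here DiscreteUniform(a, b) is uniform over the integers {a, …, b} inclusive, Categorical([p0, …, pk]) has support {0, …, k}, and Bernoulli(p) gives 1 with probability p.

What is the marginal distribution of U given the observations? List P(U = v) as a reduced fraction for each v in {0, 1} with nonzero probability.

P(U=0) = 6/7, P(U=1) = 1/7

Enumerate traces; 72 have nonzero weight after conditioning:
  (Z=0, V=0, W=1, U=0, X=0, Y=0) weight 1/300
  (Z=0, V=0, W=1, U=0, X=2, Y=0) weight 1/150
  (Z=0, V=0, W=1, U=1, X=1, Y=0) weight 1/600
  (Z=0, V=0, W=2, U=0, X=0, Y=0) weight 1/300
  (Z=0, V=0, W=2, U=0, X=2, Y=0) weight 1/150
  (Z=0, V=0, W=2, U=1, X=1, Y=0) weight 1/600
  (Z=0, V=0, W=3, U=0, X=0, Y=0) weight 1/300
  (Z=0, V=0, W=3, U=0, X=2, Y=0) weight 1/150
  … 64 more
Group by U:
  weight(U=0) = 6/25
  weight(U=1) = 1/25
Total weight = 6/25 + 1/25 = 7/25
P(U=0 | obs) = 6/25 / 7/25 = 6/7
P(U=1 | obs) = 1/25 / 7/25 = 1/7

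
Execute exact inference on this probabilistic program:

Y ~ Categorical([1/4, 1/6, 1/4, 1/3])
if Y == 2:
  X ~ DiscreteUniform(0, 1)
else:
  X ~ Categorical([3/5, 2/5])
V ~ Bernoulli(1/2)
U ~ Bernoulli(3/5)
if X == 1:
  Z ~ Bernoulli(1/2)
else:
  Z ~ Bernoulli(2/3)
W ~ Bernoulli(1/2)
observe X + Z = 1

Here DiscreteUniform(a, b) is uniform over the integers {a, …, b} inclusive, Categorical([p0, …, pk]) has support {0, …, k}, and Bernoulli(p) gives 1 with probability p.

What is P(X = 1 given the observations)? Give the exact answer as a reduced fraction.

Enumerate traces; 64 have nonzero weight after conditioning:
  (Y=0, X=0, V=0, U=0, Z=1, W=0) weight 1/100
  (Y=0, X=0, V=0, U=0, Z=1, W=1) weight 1/100
  (Y=0, X=0, V=0, U=1, Z=1, W=0) weight 3/200
  (Y=0, X=0, V=0, U=1, Z=1, W=1) weight 3/200
  (Y=0, X=0, V=1, U=0, Z=1, W=0) weight 1/100
  (Y=0, X=0, V=1, U=0, Z=1, W=1) weight 1/100
  (Y=0, X=0, V=1, U=1, Z=1, W=0) weight 3/200
  (Y=0, X=0, V=1, U=1, Z=1, W=1) weight 3/200
  (Y=0, X=1, V=0, U=0, Z=0, W=0) weight 1/200
  … 55 more
Group by X:
  weight(X=0) = 23/60
  weight(X=1) = 17/80
Total weight = 23/60 + 17/80 = 143/240
P(X=0 | obs) = 23/60 / 143/240 = 92/143
P(X=1 | obs) = 17/80 / 143/240 = 51/143

P(X = 1 | obs) = 51/143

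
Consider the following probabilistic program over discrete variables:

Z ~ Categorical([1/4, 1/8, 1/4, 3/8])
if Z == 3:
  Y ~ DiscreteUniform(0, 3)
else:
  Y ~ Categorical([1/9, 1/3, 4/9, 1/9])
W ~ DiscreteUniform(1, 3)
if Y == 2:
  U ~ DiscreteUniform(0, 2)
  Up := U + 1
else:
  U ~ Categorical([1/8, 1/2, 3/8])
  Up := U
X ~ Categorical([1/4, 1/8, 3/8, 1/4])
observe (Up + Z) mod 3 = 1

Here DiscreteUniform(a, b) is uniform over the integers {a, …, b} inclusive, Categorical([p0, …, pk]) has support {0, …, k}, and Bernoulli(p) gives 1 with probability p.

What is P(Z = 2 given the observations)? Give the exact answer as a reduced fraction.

Enumerate traces; 192 have nonzero weight after conditioning:
  (Z=0, Y=0, W=1, U=1, X=0) weight 1/864
  (Z=0, Y=0, W=1, U=1, X=1) weight 1/1728
  (Z=0, Y=0, W=1, U=1, X=2) weight 1/576
  (Z=0, Y=0, W=1, U=1, X=3) weight 1/864
  (Z=0, Y=0, W=2, U=1, X=0) weight 1/864
  (Z=0, Y=0, W=2, U=1, X=1) weight 1/1728
  (Z=0, Y=0, W=2, U=1, X=2) weight 1/576
  (Z=0, Y=0, W=2, U=1, X=3) weight 1/864
  (Z=1, Y=0, W=1, U=0, X=0) weight 1/6912
  (Z=2, Y=0, W=1, U=2, X=0) weight 1/1152
  … 182 more
Group by Z:
  weight(Z=0) = 23/216
  weight(Z=1) = 47/1728
  weight(Z=2) = 77/864
  weight(Z=3) = 11/64
Total weight = 23/216 + 47/1728 + 77/864 + 11/64 = 341/864
P(Z=0 | obs) = 23/216 / 341/864 = 92/341
P(Z=1 | obs) = 47/1728 / 341/864 = 47/682
P(Z=2 | obs) = 77/864 / 341/864 = 7/31
P(Z=3 | obs) = 11/64 / 341/864 = 27/62

P(Z = 2 | obs) = 7/31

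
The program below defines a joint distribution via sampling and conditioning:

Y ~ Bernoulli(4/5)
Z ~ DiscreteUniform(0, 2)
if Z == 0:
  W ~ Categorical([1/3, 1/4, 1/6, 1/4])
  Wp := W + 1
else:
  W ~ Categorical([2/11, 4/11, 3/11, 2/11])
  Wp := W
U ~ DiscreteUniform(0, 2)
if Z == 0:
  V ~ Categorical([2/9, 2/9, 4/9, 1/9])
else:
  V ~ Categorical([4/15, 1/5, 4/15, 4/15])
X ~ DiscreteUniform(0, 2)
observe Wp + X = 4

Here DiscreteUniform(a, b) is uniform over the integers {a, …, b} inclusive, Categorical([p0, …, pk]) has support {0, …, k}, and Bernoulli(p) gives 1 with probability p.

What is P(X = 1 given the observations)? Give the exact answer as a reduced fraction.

P(X = 1 | obs) = 35/104

Enumerate traces; 168 have nonzero weight after conditioning:
  (Y=0, Z=0, W=1, U=0, V=0, X=2) weight 1/2430
  (Y=0, Z=0, W=1, U=0, V=1, X=2) weight 1/2430
  (Y=0, Z=0, W=1, U=0, V=2, X=2) weight 1/1215
  (Y=0, Z=0, W=1, U=0, V=3, X=2) weight 1/4860
  (Y=0, Z=0, W=1, U=1, V=0, X=2) weight 1/2430
  (Y=0, Z=0, W=1, U=1, V=1, X=2) weight 1/2430
  (Y=0, Z=0, W=1, U=1, V=2, X=2) weight 1/1215
  (Y=0, Z=0, W=1, U=1, V=3, X=2) weight 1/4860
  (Y=0, Z=0, W=2, U=0, V=0, X=1) weight 1/3645
  (Y=0, Z=0, W=3, U=0, V=0, X=0) weight 1/2430
  … 158 more
Group by X:
  weight(X=0) = 1/36
  weight(X=1) = 35/594
  weight(X=2) = 35/396
Total weight = 1/36 + 35/594 + 35/396 = 52/297
P(X=0 | obs) = 1/36 / 52/297 = 33/208
P(X=1 | obs) = 35/594 / 52/297 = 35/104
P(X=2 | obs) = 35/396 / 52/297 = 105/208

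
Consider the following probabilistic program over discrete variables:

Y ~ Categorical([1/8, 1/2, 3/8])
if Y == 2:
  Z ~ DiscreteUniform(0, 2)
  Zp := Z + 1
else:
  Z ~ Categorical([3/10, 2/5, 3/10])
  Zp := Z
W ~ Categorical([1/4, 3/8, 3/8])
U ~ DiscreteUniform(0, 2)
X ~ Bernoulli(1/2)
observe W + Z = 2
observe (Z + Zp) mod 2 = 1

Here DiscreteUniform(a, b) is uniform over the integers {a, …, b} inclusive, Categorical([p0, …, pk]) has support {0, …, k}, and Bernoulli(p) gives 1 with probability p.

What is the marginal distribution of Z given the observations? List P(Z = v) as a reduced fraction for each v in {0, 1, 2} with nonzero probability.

P(Z=0) = 3/8, P(Z=1) = 3/8, P(Z=2) = 1/4

Enumerate traces; 18 have nonzero weight after conditioning:
  (Y=2, Z=0, W=2, U=0, X=0) weight 1/128
  (Y=2, Z=0, W=2, U=0, X=1) weight 1/128
  (Y=2, Z=0, W=2, U=1, X=0) weight 1/128
  (Y=2, Z=0, W=2, U=1, X=1) weight 1/128
  (Y=2, Z=0, W=2, U=2, X=0) weight 1/128
  (Y=2, Z=0, W=2, U=2, X=1) weight 1/128
  (Y=2, Z=1, W=1, U=0, X=0) weight 1/128
  (Y=2, Z=1, W=1, U=0, X=1) weight 1/128
  (Y=2, Z=2, W=0, U=0, X=0) weight 1/192
  … 9 more
Group by Z:
  weight(Z=0) = 3/64
  weight(Z=1) = 3/64
  weight(Z=2) = 1/32
Total weight = 3/64 + 3/64 + 1/32 = 1/8
P(Z=0 | obs) = 3/64 / 1/8 = 3/8
P(Z=1 | obs) = 3/64 / 1/8 = 3/8
P(Z=2 | obs) = 1/32 / 1/8 = 1/4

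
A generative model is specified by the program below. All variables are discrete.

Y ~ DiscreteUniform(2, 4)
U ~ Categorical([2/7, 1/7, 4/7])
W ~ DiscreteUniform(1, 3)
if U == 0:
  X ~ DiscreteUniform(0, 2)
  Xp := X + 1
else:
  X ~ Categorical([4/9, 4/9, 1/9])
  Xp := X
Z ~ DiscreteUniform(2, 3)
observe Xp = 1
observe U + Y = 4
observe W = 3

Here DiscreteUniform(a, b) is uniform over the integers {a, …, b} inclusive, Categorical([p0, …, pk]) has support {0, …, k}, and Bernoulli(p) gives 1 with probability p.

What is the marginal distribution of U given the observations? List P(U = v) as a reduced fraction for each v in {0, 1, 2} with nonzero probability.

Enumerate traces; 6 have nonzero weight after conditioning:
  (Y=2, U=2, W=3, X=1, Z=2) weight 8/567
  (Y=2, U=2, W=3, X=1, Z=3) weight 8/567
  (Y=3, U=1, W=3, X=1, Z=2) weight 2/567
  (Y=3, U=1, W=3, X=1, Z=3) weight 2/567
  (Y=4, U=0, W=3, X=0, Z=2) weight 1/189
  (Y=4, U=0, W=3, X=0, Z=3) weight 1/189
Group by U:
  weight(U=0) = 2/189
  weight(U=1) = 4/567
  weight(U=2) = 16/567
Total weight = 2/189 + 4/567 + 16/567 = 26/567
P(U=0 | obs) = 2/189 / 26/567 = 3/13
P(U=1 | obs) = 4/567 / 26/567 = 2/13
P(U=2 | obs) = 16/567 / 26/567 = 8/13

P(U=0) = 3/13, P(U=1) = 2/13, P(U=2) = 8/13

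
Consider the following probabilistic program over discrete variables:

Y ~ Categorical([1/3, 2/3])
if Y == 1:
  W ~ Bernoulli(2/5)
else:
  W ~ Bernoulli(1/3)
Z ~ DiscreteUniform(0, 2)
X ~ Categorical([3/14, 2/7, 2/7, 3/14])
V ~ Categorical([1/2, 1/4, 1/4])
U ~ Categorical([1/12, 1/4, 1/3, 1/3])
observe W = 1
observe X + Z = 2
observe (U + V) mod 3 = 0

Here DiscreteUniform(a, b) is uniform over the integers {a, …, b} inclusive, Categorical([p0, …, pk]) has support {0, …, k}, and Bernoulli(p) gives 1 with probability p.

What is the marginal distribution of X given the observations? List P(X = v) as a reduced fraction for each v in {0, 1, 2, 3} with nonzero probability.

Enumerate traces; 24 have nonzero weight after conditioning:
  (Y=0, W=1, Z=0, X=2, V=0, U=0) weight 1/2268
  (Y=0, W=1, Z=0, X=2, V=0, U=3) weight 1/567
  (Y=0, W=1, Z=0, X=2, V=1, U=2) weight 1/1134
  (Y=0, W=1, Z=0, X=2, V=2, U=1) weight 1/1512
  (Y=0, W=1, Z=1, X=1, V=0, U=0) weight 1/2268
  (Y=0, W=1, Z=1, X=1, V=0, U=3) weight 1/567
  (Y=0, W=1, Z=1, X=1, V=1, U=2) weight 1/1134
  (Y=0, W=1, Z=1, X=1, V=2, U=1) weight 1/1512
  (Y=0, W=1, Z=2, X=0, V=0, U=0) weight 1/3024
  … 15 more
Group by X:
  weight(X=0) = 289/30240
  weight(X=1) = 289/22680
  weight(X=2) = 289/22680
Total weight = 289/30240 + 289/22680 + 289/22680 = 3179/90720
P(X=0 | obs) = 289/30240 / 3179/90720 = 3/11
P(X=1 | obs) = 289/22680 / 3179/90720 = 4/11
P(X=2 | obs) = 289/22680 / 3179/90720 = 4/11

P(X=0) = 3/11, P(X=1) = 4/11, P(X=2) = 4/11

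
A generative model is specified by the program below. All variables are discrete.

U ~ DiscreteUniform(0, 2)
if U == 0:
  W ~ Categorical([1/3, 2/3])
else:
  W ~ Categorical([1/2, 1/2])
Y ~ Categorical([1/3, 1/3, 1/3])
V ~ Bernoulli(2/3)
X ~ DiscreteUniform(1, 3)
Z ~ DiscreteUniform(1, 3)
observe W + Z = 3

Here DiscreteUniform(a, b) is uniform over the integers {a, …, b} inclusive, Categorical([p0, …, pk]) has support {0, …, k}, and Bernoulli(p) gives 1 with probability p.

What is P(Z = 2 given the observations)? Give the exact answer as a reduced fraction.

P(Z = 2 | obs) = 5/9

Enumerate traces; 108 have nonzero weight after conditioning:
  (U=0, W=0, Y=0, V=0, X=1, Z=3) weight 1/729
  (U=0, W=0, Y=0, V=0, X=2, Z=3) weight 1/729
  (U=0, W=0, Y=0, V=0, X=3, Z=3) weight 1/729
  (U=0, W=0, Y=0, V=1, X=1, Z=3) weight 2/729
  (U=0, W=0, Y=0, V=1, X=2, Z=3) weight 2/729
  (U=0, W=0, Y=0, V=1, X=3, Z=3) weight 2/729
  (U=0, W=0, Y=1, V=0, X=1, Z=3) weight 1/729
  (U=0, W=0, Y=1, V=0, X=2, Z=3) weight 1/729
  (U=0, W=1, Y=0, V=0, X=1, Z=2) weight 2/729
  … 99 more
Group by Z:
  weight(Z=2) = 5/27
  weight(Z=3) = 4/27
Total weight = 5/27 + 4/27 = 1/3
P(Z=2 | obs) = 5/27 / 1/3 = 5/9
P(Z=3 | obs) = 4/27 / 1/3 = 4/9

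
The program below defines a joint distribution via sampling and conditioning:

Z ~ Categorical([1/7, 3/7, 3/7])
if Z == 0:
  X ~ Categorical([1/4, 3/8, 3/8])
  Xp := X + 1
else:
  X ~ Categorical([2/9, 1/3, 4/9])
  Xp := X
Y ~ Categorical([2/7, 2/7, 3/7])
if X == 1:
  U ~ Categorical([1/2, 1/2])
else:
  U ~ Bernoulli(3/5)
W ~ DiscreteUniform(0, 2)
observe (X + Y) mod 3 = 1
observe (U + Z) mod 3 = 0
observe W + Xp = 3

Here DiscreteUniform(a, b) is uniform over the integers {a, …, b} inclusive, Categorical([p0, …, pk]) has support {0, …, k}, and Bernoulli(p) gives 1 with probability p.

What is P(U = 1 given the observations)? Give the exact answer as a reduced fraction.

Enumerate traces; 5 have nonzero weight after conditioning:
  (Z=0, X=0, Y=1, U=0, W=2) weight 1/735
  (Z=0, X=1, Y=0, U=0, W=1) weight 1/392
  (Z=0, X=2, Y=2, U=0, W=0) weight 3/980
  (Z=2, X=1, Y=0, U=1, W=2) weight 1/147
  (Z=2, X=2, Y=2, U=1, W=1) weight 4/245
Group by U:
  weight(U=0) = 41/5880
  weight(U=1) = 17/735
Total weight = 41/5880 + 17/735 = 59/1960
P(U=0 | obs) = 41/5880 / 59/1960 = 41/177
P(U=1 | obs) = 17/735 / 59/1960 = 136/177

P(U = 1 | obs) = 136/177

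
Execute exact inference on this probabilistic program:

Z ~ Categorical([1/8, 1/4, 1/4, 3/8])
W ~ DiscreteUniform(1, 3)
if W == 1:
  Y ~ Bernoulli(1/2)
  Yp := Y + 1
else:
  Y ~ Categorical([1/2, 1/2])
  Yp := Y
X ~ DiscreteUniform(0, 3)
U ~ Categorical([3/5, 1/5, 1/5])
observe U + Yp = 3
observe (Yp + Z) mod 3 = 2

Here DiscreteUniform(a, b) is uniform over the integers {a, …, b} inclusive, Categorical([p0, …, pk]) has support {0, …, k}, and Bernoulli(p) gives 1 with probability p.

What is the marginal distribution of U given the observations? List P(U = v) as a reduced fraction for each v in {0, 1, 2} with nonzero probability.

P(U=1) = 2/5, P(U=2) = 3/5

Enumerate traces; 20 have nonzero weight after conditioning:
  (Z=0, W=1, Y=1, X=0, U=1) weight 1/960
  (Z=0, W=1, Y=1, X=1, U=1) weight 1/960
  (Z=0, W=1, Y=1, X=2, U=1) weight 1/960
  (Z=0, W=1, Y=1, X=3, U=1) weight 1/960
  (Z=1, W=1, Y=0, X=0, U=2) weight 1/480
  (Z=1, W=1, Y=0, X=1, U=2) weight 1/480
  (Z=1, W=1, Y=0, X=2, U=2) weight 1/480
  (Z=1, W=1, Y=0, X=3, U=2) weight 1/480
  … 12 more
Group by U:
  weight(U=1) = 1/60
  weight(U=2) = 1/40
Total weight = 1/60 + 1/40 = 1/24
P(U=1 | obs) = 1/60 / 1/24 = 2/5
P(U=2 | obs) = 1/40 / 1/24 = 3/5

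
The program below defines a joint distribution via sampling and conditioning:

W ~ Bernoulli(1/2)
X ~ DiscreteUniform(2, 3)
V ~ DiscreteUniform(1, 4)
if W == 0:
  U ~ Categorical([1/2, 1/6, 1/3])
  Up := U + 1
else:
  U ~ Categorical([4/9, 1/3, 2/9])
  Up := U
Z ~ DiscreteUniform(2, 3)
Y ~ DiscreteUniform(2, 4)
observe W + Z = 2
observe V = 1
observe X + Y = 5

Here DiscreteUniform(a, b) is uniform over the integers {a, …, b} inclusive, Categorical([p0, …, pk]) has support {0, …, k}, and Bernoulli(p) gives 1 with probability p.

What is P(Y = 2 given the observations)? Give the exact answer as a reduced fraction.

Enumerate traces; 6 have nonzero weight after conditioning:
  (W=0, X=2, V=1, U=0, Z=2, Y=3) weight 1/192
  (W=0, X=2, V=1, U=1, Z=2, Y=3) weight 1/576
  (W=0, X=2, V=1, U=2, Z=2, Y=3) weight 1/288
  (W=0, X=3, V=1, U=0, Z=2, Y=2) weight 1/192
  (W=0, X=3, V=1, U=1, Z=2, Y=2) weight 1/576
  (W=0, X=3, V=1, U=2, Z=2, Y=2) weight 1/288
Group by Y:
  weight(Y=2) = 1/96
  weight(Y=3) = 1/96
Total weight = 1/96 + 1/96 = 1/48
P(Y=2 | obs) = 1/96 / 1/48 = 1/2
P(Y=3 | obs) = 1/96 / 1/48 = 1/2

P(Y = 2 | obs) = 1/2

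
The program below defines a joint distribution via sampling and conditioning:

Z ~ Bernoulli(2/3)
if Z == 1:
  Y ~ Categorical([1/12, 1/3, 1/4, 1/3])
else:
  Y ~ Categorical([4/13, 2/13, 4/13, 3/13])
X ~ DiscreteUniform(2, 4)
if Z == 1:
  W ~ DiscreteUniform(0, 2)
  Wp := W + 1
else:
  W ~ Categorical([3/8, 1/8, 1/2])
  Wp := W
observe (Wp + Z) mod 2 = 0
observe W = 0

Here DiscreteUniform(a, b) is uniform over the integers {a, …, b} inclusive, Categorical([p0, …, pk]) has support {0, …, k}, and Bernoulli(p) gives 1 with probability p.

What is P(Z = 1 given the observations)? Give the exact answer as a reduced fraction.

Enumerate traces; 24 have nonzero weight after conditioning:
  (Z=0, Y=0, X=2, W=0) weight 1/78
  (Z=0, Y=0, X=3, W=0) weight 1/78
  (Z=0, Y=0, X=4, W=0) weight 1/78
  (Z=0, Y=1, X=2, W=0) weight 1/156
  (Z=0, Y=1, X=3, W=0) weight 1/156
  (Z=0, Y=1, X=4, W=0) weight 1/156
  (Z=0, Y=2, X=2, W=0) weight 1/78
  (Z=0, Y=2, X=3, W=0) weight 1/78
  (Z=1, Y=0, X=2, W=0) weight 1/162
  … 15 more
Group by Z:
  weight(Z=0) = 1/8
  weight(Z=1) = 2/9
Total weight = 1/8 + 2/9 = 25/72
P(Z=0 | obs) = 1/8 / 25/72 = 9/25
P(Z=1 | obs) = 2/9 / 25/72 = 16/25

P(Z = 1 | obs) = 16/25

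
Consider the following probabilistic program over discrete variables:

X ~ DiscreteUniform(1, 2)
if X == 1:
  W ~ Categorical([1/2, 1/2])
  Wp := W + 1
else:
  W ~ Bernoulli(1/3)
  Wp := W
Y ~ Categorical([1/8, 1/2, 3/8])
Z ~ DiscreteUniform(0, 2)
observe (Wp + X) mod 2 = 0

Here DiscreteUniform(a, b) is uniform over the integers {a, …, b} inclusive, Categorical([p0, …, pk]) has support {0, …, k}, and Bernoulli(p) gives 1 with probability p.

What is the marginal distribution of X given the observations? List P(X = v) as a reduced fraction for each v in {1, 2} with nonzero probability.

Enumerate traces; 18 have nonzero weight after conditioning:
  (X=1, W=0, Y=0, Z=0) weight 1/96
  (X=1, W=0, Y=0, Z=1) weight 1/96
  (X=1, W=0, Y=0, Z=2) weight 1/96
  (X=1, W=0, Y=1, Z=0) weight 1/24
  (X=1, W=0, Y=1, Z=1) weight 1/24
  (X=1, W=0, Y=1, Z=2) weight 1/24
  (X=1, W=0, Y=2, Z=0) weight 1/32
  (X=1, W=0, Y=2, Z=1) weight 1/32
  (X=2, W=0, Y=0, Z=0) weight 1/72
  … 9 more
Group by X:
  weight(X=1) = 1/4
  weight(X=2) = 1/3
Total weight = 1/4 + 1/3 = 7/12
P(X=1 | obs) = 1/4 / 7/12 = 3/7
P(X=2 | obs) = 1/3 / 7/12 = 4/7

P(X=1) = 3/7, P(X=2) = 4/7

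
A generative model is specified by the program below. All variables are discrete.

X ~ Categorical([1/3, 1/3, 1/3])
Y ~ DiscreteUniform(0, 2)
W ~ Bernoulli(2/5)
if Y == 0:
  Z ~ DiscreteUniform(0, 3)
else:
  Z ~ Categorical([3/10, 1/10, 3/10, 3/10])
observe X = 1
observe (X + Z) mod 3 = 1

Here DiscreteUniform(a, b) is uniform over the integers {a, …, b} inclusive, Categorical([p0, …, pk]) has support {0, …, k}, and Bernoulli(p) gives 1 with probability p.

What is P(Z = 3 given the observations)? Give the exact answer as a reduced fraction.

Enumerate traces; 12 have nonzero weight after conditioning:
  (X=1, Y=0, W=0, Z=0) weight 1/60
  (X=1, Y=0, W=0, Z=3) weight 1/60
  (X=1, Y=0, W=1, Z=0) weight 1/90
  (X=1, Y=0, W=1, Z=3) weight 1/90
  (X=1, Y=1, W=0, Z=0) weight 1/50
  (X=1, Y=1, W=0, Z=3) weight 1/50
  (X=1, Y=1, W=1, Z=0) weight 1/75
  (X=1, Y=1, W=1, Z=3) weight 1/75
  … 4 more
Group by Z:
  weight(Z=0) = 17/180
  weight(Z=3) = 17/180
Total weight = 17/180 + 17/180 = 17/90
P(Z=0 | obs) = 17/180 / 17/90 = 1/2
P(Z=3 | obs) = 17/180 / 17/90 = 1/2

P(Z = 3 | obs) = 1/2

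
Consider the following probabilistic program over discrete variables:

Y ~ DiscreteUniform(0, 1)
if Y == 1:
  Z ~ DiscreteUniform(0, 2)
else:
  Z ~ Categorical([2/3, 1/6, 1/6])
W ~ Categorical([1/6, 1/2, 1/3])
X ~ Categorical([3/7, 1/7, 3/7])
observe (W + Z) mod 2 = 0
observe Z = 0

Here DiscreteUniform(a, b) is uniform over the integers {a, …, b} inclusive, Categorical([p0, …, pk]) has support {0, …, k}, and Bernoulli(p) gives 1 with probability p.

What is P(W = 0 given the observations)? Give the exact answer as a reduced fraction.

Enumerate traces; 12 have nonzero weight after conditioning:
  (Y=0, Z=0, W=0, X=0) weight 1/42
  (Y=0, Z=0, W=0, X=1) weight 1/126
  (Y=0, Z=0, W=0, X=2) weight 1/42
  (Y=0, Z=0, W=2, X=0) weight 1/21
  (Y=0, Z=0, W=2, X=1) weight 1/63
  (Y=0, Z=0, W=2, X=2) weight 1/21
  (Y=1, Z=0, W=0, X=0) weight 1/84
  (Y=1, Z=0, W=0, X=1) weight 1/252
  … 4 more
Group by W:
  weight(W=0) = 1/12
  weight(W=2) = 1/6
Total weight = 1/12 + 1/6 = 1/4
P(W=0 | obs) = 1/12 / 1/4 = 1/3
P(W=2 | obs) = 1/6 / 1/4 = 2/3

P(W = 0 | obs) = 1/3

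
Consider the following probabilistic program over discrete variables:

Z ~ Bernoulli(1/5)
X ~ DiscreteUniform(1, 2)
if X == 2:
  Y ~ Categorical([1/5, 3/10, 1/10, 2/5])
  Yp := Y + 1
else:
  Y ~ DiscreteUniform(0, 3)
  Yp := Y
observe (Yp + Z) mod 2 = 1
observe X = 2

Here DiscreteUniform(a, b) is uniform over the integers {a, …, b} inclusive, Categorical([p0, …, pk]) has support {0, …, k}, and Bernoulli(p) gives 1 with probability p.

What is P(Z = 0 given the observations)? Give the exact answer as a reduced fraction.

P(Z = 0 | obs) = 12/19

Enumerate traces; 4 have nonzero weight after conditioning:
  (Z=0, X=2, Y=0) weight 2/25
  (Z=0, X=2, Y=2) weight 1/25
  (Z=1, X=2, Y=1) weight 3/100
  (Z=1, X=2, Y=3) weight 1/25
Group by Z:
  weight(Z=0) = 3/25
  weight(Z=1) = 7/100
Total weight = 3/25 + 7/100 = 19/100
P(Z=0 | obs) = 3/25 / 19/100 = 12/19
P(Z=1 | obs) = 7/100 / 19/100 = 7/19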